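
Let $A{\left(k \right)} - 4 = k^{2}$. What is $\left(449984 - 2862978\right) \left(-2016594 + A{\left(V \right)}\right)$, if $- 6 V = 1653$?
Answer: $\frac{9365745445223}{2} \approx 4.6829 \cdot 10^{12}$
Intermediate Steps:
$V = - \frac{551}{2}$ ($V = \left(- \frac{1}{6}\right) 1653 = - \frac{551}{2} \approx -275.5$)
$A{\left(k \right)} = 4 + k^{2}$
$\left(449984 - 2862978\right) \left(-2016594 + A{\left(V \right)}\right) = \left(449984 - 2862978\right) \left(-2016594 + \left(4 + \left(- \frac{551}{2}\right)^{2}\right)\right) = - 2412994 \left(-2016594 + \left(4 + \frac{303601}{4}\right)\right) = - 2412994 \left(-2016594 + \frac{303617}{4}\right) = \left(-2412994\right) \left(- \frac{7762759}{4}\right) = \frac{9365745445223}{2}$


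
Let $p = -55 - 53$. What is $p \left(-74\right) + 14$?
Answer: $8006$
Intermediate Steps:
$p = -108$ ($p = -55 - 53 = -108$)
$p \left(-74\right) + 14 = \left(-108\right) \left(-74\right) + 14 = 7992 + 14 = 8006$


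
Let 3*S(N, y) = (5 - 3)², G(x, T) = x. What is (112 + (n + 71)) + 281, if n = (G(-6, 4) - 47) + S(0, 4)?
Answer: 1237/3 ≈ 412.33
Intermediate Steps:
S(N, y) = 4/3 (S(N, y) = (5 - 3)²/3 = (⅓)*2² = (⅓)*4 = 4/3)
n = -155/3 (n = (-6 - 47) + 4/3 = -53 + 4/3 = -155/3 ≈ -51.667)
(112 + (n + 71)) + 281 = (112 + (-155/3 + 71)) + 281 = (112 + 58/3) + 281 = 394/3 + 281 = 1237/3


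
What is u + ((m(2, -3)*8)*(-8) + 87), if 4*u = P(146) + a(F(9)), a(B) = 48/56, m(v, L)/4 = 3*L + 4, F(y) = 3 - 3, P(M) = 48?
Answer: 19309/14 ≈ 1379.2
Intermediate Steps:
F(y) = 0
m(v, L) = 16 + 12*L (m(v, L) = 4*(3*L + 4) = 4*(4 + 3*L) = 16 + 12*L)
a(B) = 6/7 (a(B) = 48*(1/56) = 6/7)
u = 171/14 (u = (48 + 6/7)/4 = (¼)*(342/7) = 171/14 ≈ 12.214)
u + ((m(2, -3)*8)*(-8) + 87) = 171/14 + (((16 + 12*(-3))*8)*(-8) + 87) = 171/14 + (((16 - 36)*8)*(-8) + 87) = 171/14 + (-20*8*(-8) + 87) = 171/14 + (-160*(-8) + 87) = 171/14 + (1280 + 87) = 171/14 + 1367 = 19309/14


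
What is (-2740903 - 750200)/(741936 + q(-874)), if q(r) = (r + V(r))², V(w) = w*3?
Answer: -3491103/12963952 ≈ -0.26929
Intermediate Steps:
V(w) = 3*w
q(r) = 16*r² (q(r) = (r + 3*r)² = (4*r)² = 16*r²)
(-2740903 - 750200)/(741936 + q(-874)) = (-2740903 - 750200)/(741936 + 16*(-874)²) = -3491103/(741936 + 16*763876) = -3491103/(741936 + 12222016) = -3491103/12963952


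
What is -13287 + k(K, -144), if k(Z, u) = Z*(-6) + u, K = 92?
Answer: -13983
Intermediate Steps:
k(Z, u) = u - 6*Z (k(Z, u) = -6*Z + u = u - 6*Z)
-13287 + k(K, -144) = -13287 + (-144 - 6*92) = -13287 + (-144 - 552) = -13287 - 696 = -13983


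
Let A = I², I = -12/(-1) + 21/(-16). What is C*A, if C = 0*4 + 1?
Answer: 29241/256 ≈ 114.22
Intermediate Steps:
I = 171/16 (I = -12*(-1) + 21*(-1/16) = 12 - 21/16 = 171/16 ≈ 10.688)
A = 29241/256 (A = (171/16)² = 29241/256 ≈ 114.22)
C = 1 (C = 0 + 1 = 1)
C*A = 1*(29241/256) = 29241/256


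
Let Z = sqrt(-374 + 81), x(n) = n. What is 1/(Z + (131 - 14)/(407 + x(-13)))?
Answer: 46098/45497837 - 155236*I*sqrt(293)/45497837 ≈ 0.0010132 - 0.058403*I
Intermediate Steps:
Z = I*sqrt(293) (Z = sqrt(-293) = I*sqrt(293) ≈ 17.117*I)
1/(Z + (131 - 14)/(407 + x(-13))) = 1/(I*sqrt(293) + (131 - 14)/(407 - 13)) = 1/(I*sqrt(293) + 117/394) = 1/(117/394 + I*sqrt(293))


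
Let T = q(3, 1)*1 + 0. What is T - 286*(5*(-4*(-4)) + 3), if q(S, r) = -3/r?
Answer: -23741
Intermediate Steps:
T = -3 (T = -3/1*1 + 0 = -3*1*1 + 0 = -3*1 + 0 = -3 + 0 = -3)
T - 286*(5*(-4*(-4)) + 3) = -3 - 286*(5*(-4*(-4)) + 3) = -3 - 286*(5*16 + 3) = -3 - 286*(80 + 3) = -3 - 286*83 = -3 - 23738 = -23741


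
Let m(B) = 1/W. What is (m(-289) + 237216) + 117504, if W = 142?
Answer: 50370241/142 ≈ 3.5472e+5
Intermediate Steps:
m(B) = 1/142
(m(-289) + 237216) + 117504 = (1/142 + 237216) + 117504 = 33684673/142 + 117504 = 50370241/142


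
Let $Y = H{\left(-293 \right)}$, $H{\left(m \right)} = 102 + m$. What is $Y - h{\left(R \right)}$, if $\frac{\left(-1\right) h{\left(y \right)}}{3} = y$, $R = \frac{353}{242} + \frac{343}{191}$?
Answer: $- \frac{8377115}{46222} \approx -181.24$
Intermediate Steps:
$R = \frac{150429}{46222}$ ($R = 353 \cdot \frac{1}{242} + 343 \cdot \frac{1}{191} = \frac{353}{242} + \frac{343}{191} = \frac{150429}{46222} \approx 3.2545$)
$h{\left(y \right)} = - 3 y$
$Y = -191$ ($Y = 102 - 293 = -191$)
$Y - h{\left(R \right)} = -191 - \left(-3\right) \frac{150429}{46222} = -191 - - \frac{451287}{46222} = -191 + \frac{451287}{46222} = - \frac{8377115}{46222}$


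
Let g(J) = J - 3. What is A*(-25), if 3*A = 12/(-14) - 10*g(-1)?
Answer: -6850/21 ≈ -326.19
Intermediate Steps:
g(J) = -3 + J
A = 274/21 (A = (12/(-14) - 10*(-3 - 1))/3 = (12*(-1/14) - 10*(-4))/3 = (-6/7 + 40)/3 = (1/3)*(274/7) = 274/21 ≈ 13.048)
A*(-25) = (274/21)*(-25) = -6850/21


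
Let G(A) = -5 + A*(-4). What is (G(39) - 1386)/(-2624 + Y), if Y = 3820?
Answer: -119/92 ≈ -1.2935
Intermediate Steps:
G(A) = -5 - 4*A
(G(39) - 1386)/(-2624 + Y) = ((-5 - 4*39) - 1386)/(-2624 + 3820) = ((-5 - 156) - 1386)/1196 = (-161 - 1386)*(1/1196) = -1547*1/1196 = -119/92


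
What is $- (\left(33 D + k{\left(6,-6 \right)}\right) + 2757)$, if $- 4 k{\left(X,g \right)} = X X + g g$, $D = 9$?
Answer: $-3036$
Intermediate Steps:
$k{\left(X,g \right)} = - \frac{X^{2}}{4} - \frac{g^{2}}{4}$ ($k{\left(X,g \right)} = - \frac{X X + g g}{4} = - \frac{X^{2} + g^{2}}{4} = - \frac{X^{2}}{4} - \frac{g^{2}}{4}$)
$- (\left(33 D + k{\left(6,-6 \right)}\right) + 2757) = - (\left(33 \cdot 9 - \left(9 + 9\right)\right) + 2757) = - (\left(297 - 18\right) + 2757) = - (279 + 2757) = \left(-1\right) 3036 = -3036$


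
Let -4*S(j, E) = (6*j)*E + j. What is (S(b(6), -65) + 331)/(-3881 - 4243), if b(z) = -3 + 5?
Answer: -1051/16248 ≈ -0.064685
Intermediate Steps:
b(z) = 2
S(j, E) = -j/4 - 3*E*j/2 (S(j, E) = -((6*j)*E + j)/4 = -(6*E*j + j)/4 = -(j + 6*E*j)/4 = -j/4 - 3*E*j/2)
(S(b(6), -65) + 331)/(-3881 - 4243) = (-¼*2*(1 + 6*(-65)) + 331)/(-3881 - 4243) = (-¼*2*(1 - 390) + 331)/(-8124) = (-¼*2*(-389) + 331)*(-1/8124) = (389/2 + 331)*(-1/8124) = (1051/2)*(-1/8124) = -1051/16248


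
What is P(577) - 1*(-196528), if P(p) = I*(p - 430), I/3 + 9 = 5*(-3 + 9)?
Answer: 205789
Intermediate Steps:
I = 63 (I = -27 + 3*(5*(-3 + 9)) = -27 + 3*(5*6) = -27 + 3*30 = -27 + 90 = 63)
P(p) = -27090 + 63*p (P(p) = 63*(p - 430) = 63*(-430 + p) = -27090 + 63*p)
P(577) - 1*(-196528) = (-27090 + 63*577) - 1*(-196528) = (-27090 + 36351) + 196528 = 9261 + 196528 = 205789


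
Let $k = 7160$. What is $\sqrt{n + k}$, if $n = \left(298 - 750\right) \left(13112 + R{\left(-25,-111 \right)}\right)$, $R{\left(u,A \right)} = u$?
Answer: $2 i \sqrt{1477041} \approx 2430.7 i$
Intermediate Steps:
$n = -5915324$ ($n = \left(298 - 750\right) \left(13112 - 25\right) = \left(-452\right) 13087 = -5915324$)
$\sqrt{n + k} = \sqrt{-5915324 + 7160} = \sqrt{-5908164} = 2 i \sqrt{1477041}$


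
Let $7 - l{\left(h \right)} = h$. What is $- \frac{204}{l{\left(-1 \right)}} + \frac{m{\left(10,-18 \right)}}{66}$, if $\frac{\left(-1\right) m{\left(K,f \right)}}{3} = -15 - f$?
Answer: $- \frac{282}{11} \approx -25.636$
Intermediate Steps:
$l{\left(h \right)} = 7 - h$
$m{\left(K,f \right)} = 45 + 3 f$ ($m{\left(K,f \right)} = - 3 \left(-15 - f\right) = 45 + 3 f$)
$- \frac{204}{l{\left(-1 \right)}} + \frac{m{\left(10,-18 \right)}}{66} = - \frac{204}{7 - -1} + \frac{45 + 3 \left(-18\right)}{66} = - \frac{204}{7 + 1} + \left(45 - 54\right) \frac{1}{66} = - \frac{204}{8} - \frac{3}{22} = \left(-204\right) \frac{1}{8} - \frac{3}{22} = - \frac{51}{2} - \frac{3}{22} = - \frac{282}{11}$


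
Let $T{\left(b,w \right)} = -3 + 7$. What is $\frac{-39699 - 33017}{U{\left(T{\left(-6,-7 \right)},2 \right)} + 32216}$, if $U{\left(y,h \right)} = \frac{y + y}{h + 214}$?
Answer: $- \frac{1963332}{869833} \approx -2.2571$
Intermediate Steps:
$T{\left(b,w \right)} = 4$
$U{\left(y,h \right)} = \frac{2 y}{214 + h}$
$\frac{-39699 - 33017}{U{\left(T{\left(-6,-7 \right)},2 \right)} + 32216} = \frac{-39699 - 33017}{2 \cdot 4 \frac{1}{214 + 2} + 32216} = - \frac{72716}{2 \cdot 4 \cdot \frac{1}{216} + 32216} = - \frac{72716}{\frac{1}{27} + 32216} = - \frac{72716}{\frac{869833}{27}} = \left(-72716\right) \frac{27}{869833} = - \frac{1963332}{869833}$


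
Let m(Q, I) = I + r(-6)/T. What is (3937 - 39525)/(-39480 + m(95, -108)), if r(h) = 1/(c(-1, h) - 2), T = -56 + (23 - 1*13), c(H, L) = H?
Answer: 701592/780449 ≈ 0.89896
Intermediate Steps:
T = -46 (T = -56 + (23 - 13) = -56 + 10 = -46)
r(h) = -⅓ (r(h) = 1/(-1 - 2) = 1/(-3) = -⅓)
m(Q, I) = 1/138 + I (m(Q, I) = I - ⅓/(-46) = I - ⅓*(-1/46) = I + 1/138 = 1/138 + I)
(3937 - 39525)/(-39480 + m(95, -108)) = (3937 - 39525)/(-39480 + (1/138 - 108)) = -35588/(-39480 - 14903/138) = -35588/(-5463143/138) = -35588*(-138/5463143) = 701592/780449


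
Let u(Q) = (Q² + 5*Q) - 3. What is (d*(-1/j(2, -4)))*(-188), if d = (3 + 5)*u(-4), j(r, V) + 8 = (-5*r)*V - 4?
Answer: -376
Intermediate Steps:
u(Q) = -3 + Q² + 5*Q
j(r, V) = -12 - 5*V*r (j(r, V) = -8 + ((-5*r)*V - 4) = -8 + (-5*V*r - 4) = -8 + (-4 - 5*V*r) = -12 - 5*V*r)
d = -56 (d = (3 + 5)*(-3 + (-4)² + 5*(-4)) = 8*(-3 + 16 - 20) = 8*(-7) = -56)
(d*(-1/j(2, -4)))*(-188) = -(-56)/(-12 - 5*(-4)*2)*(-188) = -(-56)/(-12 + 40)*(-188) = -(-56)/28*(-188) = -56*(-1/28)*(-188) = 2*(-188) = -376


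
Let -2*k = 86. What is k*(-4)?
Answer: 172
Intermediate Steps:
k = -43 (k = -1/2*86 = -43)
k*(-4) = -43*(-4) = 172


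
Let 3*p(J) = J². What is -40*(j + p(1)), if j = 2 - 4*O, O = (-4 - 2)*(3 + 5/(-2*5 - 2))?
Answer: -7720/3 ≈ -2573.3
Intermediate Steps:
O = -31/2 (O = -6*(3 + 5/(-10 - 2)) = -6*(3 + 5/(-12)) = -6*(3 + 5*(-1/12)) = -6*(3 - 5/12) = -6*31/12 = -31/2 ≈ -15.500)
p(J) = J²/3
j = 64 (j = 2 - 4*(-31/2) = 2 + 62 = 64)
-40*(j + p(1)) = -40*(64 + (⅓)*1²) = -40*(64 + (⅓)*1) = -40*(64 + ⅓) = -40*193/3 = -7720/3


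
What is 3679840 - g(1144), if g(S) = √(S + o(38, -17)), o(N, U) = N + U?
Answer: 3679840 - √1165 ≈ 3.6798e+6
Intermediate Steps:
g(S) = √(21 + S) (g(S) = √(S + (38 - 17)) = √(S + 21) = √(21 + S))
3679840 - g(1144) = 3679840 - √(21 + 1144) = 3679840 - √1165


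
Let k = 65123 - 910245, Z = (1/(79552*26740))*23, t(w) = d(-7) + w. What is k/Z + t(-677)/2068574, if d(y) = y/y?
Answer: -80843506606813744978/1034287 ≈ -7.8164e+13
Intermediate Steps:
d(y) = 1
t(w) = 1 + w
Z = 23/2127220480 (Z = ((1/79552)*(1/26740))*23 = (1/2127220480)*23 = 23/2127220480 ≈ 1.0812e-8)
k = -845122
k/Z + t(-677)/2068574 = -845122/23/2127220480 + (1 - 677)/2068574 = -845122*2127220480/23 - 676*1/2068574 = -1797760826498560/23 - 338/1034287 = -80843506606813744978/1034287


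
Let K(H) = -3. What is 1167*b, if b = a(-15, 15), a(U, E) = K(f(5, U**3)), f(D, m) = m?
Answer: -3501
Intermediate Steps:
a(U, E) = -3
b = -3
1167*b = 1167*(-3) = -3501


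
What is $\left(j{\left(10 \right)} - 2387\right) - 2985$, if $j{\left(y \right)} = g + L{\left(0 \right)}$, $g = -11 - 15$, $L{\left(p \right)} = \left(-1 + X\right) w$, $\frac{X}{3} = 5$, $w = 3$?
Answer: $-5356$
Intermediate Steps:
$X = 15$ ($X = 3 \cdot 5 = 15$)
$L{\left(p \right)} = 42$ ($L{\left(p \right)} = \left(-1 + 15\right) 3 = 14 \cdot 3 = 42$)
$g = -26$ ($g = -11 - 15 = -26$)
$j{\left(y \right)} = 16$ ($j{\left(y \right)} = -26 + 42 = 16$)
$\left(j{\left(10 \right)} - 2387\right) - 2985 = \left(16 - 2387\right) - 2985 = -2371 - 2985 = -5356$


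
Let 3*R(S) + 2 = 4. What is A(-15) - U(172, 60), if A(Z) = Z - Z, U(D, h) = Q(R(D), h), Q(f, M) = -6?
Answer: 6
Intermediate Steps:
R(S) = 2/3 (R(S) = -2/3 + (1/3)*4 = -2/3 + 4/3 = 2/3)
U(D, h) = -6
A(Z) = 0
A(-15) - U(172, 60) = 0 - 1*(-6) = 0 + 6 = 6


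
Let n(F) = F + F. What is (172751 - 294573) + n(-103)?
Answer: -122028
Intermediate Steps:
n(F) = 2*F
(172751 - 294573) + n(-103) = (172751 - 294573) + 2*(-103) = -121822 - 206 = -122028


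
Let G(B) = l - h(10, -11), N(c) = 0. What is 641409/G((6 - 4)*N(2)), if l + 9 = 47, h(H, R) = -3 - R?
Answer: 213803/10 ≈ 21380.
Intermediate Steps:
l = 38 (l = -9 + 47 = 38)
G(B) = 30 (G(B) = 38 - (-3 - 1*(-11)) = 38 - (-3 + 11) = 38 - 1*8 = 38 - 8 = 30)
641409/G((6 - 4)*N(2)) = 641409/30 = 641409*(1/30) = 213803/10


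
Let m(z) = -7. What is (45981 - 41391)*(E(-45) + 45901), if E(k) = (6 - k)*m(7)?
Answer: 209046960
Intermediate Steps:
E(k) = -42 + 7*k (E(k) = (6 - k)*(-7) = -42 + 7*k)
(45981 - 41391)*(E(-45) + 45901) = (45981 - 41391)*((-42 + 7*(-45)) + 45901) = 4590*((-42 - 315) + 45901) = 4590*(-357 + 45901) = 4590*45544 = 209046960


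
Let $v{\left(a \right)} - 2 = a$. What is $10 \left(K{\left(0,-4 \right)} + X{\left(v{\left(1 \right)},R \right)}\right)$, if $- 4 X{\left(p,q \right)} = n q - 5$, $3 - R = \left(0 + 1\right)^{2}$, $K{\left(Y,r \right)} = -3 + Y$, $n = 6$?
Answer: $- \frac{95}{2} \approx -47.5$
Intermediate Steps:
$v{\left(a \right)} = 2 + a$
$R = 2$ ($R = 3 - \left(0 + 1\right)^{2} = 3 - 1^{2} = 3 - 1 = 2$)
$X{\left(p,q \right)} = \frac{5}{4} - \frac{3 q}{2}$ ($X{\left(p,q \right)} = - \frac{6 q - 5}{4} = - \frac{-5 + 6 q}{4} = \frac{5}{4} - \frac{3 q}{2}$)
$10 \left(K{\left(0,-4 \right)} + X{\left(v{\left(1 \right)},R \right)}\right) = 10 \left(\left(-3 + 0\right) + \left(\frac{5}{4} - 3\right)\right) = 10 \left(-3 + \left(\frac{5}{4} - 3\right)\right) = 10 \left(-3 - \frac{7}{4}\right) = 10 \left(- \frac{19}{4}\right) = - \frac{95}{2}$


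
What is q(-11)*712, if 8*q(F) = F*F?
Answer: 10769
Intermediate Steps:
q(F) = F²/8 (q(F) = (F*F)/8 = F²/8)
q(-11)*712 = ((⅛)*(-11)²)*712 = ((⅛)*121)*712 = (121/8)*712 = 10769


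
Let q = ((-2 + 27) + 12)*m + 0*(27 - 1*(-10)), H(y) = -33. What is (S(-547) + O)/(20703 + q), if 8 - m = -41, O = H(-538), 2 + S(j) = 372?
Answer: 337/22516 ≈ 0.014967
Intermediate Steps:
S(j) = 370 (S(j) = -2 + 372 = 370)
O = -33
m = 49 (m = 8 - 1*(-41) = 8 + 41 = 49)
q = 1813 (q = ((-2 + 27) + 12)*49 + 0*(27 - 1*(-10)) = (25 + 12)*49 + 0*(27 + 10) = 37*49 + 0*37 = 1813 + 0 = 1813)
(S(-547) + O)/(20703 + q) = (370 - 33)/(20703 + 1813) = 337/22516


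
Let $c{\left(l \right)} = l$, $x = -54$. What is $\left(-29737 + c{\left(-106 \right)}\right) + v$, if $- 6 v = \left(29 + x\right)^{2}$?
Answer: $- \frac{179683}{6} \approx -29947.0$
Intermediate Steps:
$v = - \frac{625}{6}$ ($v = - \frac{\left(29 - 54\right)^{2}}{6} = - \frac{\left(-25\right)^{2}}{6} = \left(- \frac{1}{6}\right) 625 = - \frac{625}{6} \approx -104.17$)
$\left(-29737 + c{\left(-106 \right)}\right) + v = \left(-29737 - 106\right) - \frac{625}{6} = -29843 - \frac{625}{6} = - \frac{179683}{6}$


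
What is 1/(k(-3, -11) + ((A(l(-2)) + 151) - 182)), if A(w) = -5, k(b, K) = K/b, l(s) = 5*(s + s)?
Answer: -3/97 ≈ -0.030928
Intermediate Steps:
l(s) = 10*s (l(s) = 5*(2*s) = 10*s)
1/(k(-3, -11) + ((A(l(-2)) + 151) - 182)) = 1/(-11/(-3) + ((-5 + 151) - 182)) = 1/(-11*(-⅓) + (146 - 182)) = 1/(11/3 - 36) = 1/(-97/3) = -3/97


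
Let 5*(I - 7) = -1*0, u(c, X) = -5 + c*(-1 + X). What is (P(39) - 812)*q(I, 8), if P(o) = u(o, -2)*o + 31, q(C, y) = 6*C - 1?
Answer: -227099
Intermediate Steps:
I = 7 (I = 7 + (-1*0)/5 = 7 + (⅕)*0 = 7 + 0 = 7)
q(C, y) = -1 + 6*C
P(o) = 31 + o*(-5 - 3*o) (P(o) = (-5 - o - 2*o)*o + 31 = (-5 - 3*o)*o + 31 = o*(-5 - 3*o) + 31 = 31 + o*(-5 - 3*o))
(P(39) - 812)*q(I, 8) = ((31 - 1*39*(5 + 3*39)) - 812)*(-1 + 6*7) = ((31 - 1*39*(5 + 117)) - 812)*(-1 + 42) = ((31 - 1*39*122) - 812)*41 = ((31 - 4758) - 812)*41 = (-4727 - 812)*41 = -5539*41 = -227099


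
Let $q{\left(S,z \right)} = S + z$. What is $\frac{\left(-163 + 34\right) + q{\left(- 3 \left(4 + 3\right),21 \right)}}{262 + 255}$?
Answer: $- \frac{129}{517} \approx -0.24952$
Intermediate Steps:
$\frac{\left(-163 + 34\right) + q{\left(- 3 \left(4 + 3\right),21 \right)}}{262 + 255} = \frac{\left(-163 + 34\right) + \left(- 3 \left(4 + 3\right) + 21\right)}{262 + 255} = \frac{-129 + \left(\left(-3\right) 7 + 21\right)}{517} = \left(-129 + \left(-21 + 21\right)\right) \frac{1}{517} = \left(-129 + 0\right) \frac{1}{517} = \left(-129\right) \frac{1}{517} = - \frac{129}{517}$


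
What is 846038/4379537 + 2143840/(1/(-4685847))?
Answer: -43995542136275915722/4379537 ≈ -1.0046e+13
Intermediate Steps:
846038/4379537 + 2143840/(1/(-4685847)) = 846038*(1/4379537) + 2143840/(-1/4685847) = 846038/4379537 + 2143840*(-4685847) = 846038/4379537 - 10045706232480 = -43995542136275915722/4379537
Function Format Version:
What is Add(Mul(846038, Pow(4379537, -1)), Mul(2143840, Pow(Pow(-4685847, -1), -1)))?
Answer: Rational(-43995542136275915722, 4379537) ≈ -1.0046e+13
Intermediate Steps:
Add(Mul(846038, Pow(4379537, -1)), Mul(2143840, Pow(Pow(-4685847, -1), -1))) = Add(Mul(846038, Rational(1, 4379537)), Mul(2143840, Pow(Rational(-1, 4685847), -1))) = Add(Rational(846038, 4379537), Mul(2143840, -4685847)) = Add(Rational(846038, 4379537), -10045706232480) = Rational(-43995542136275915722, 4379537)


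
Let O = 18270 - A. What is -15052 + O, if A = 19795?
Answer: -16577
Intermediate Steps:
O = -1525 (O = 18270 - 1*19795 = 18270 - 19795 = -1525)
-15052 + O = -15052 - 1525 = -16577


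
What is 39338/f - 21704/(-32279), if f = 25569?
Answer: 1824740878/825341751 ≈ 2.2109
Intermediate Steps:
39338/f - 21704/(-32279) = 39338/25569 - 21704/(-32279) = 39338*(1/25569) - 21704*(-1/32279) = 39338/25569 + 21704/32279 = 1824740878/825341751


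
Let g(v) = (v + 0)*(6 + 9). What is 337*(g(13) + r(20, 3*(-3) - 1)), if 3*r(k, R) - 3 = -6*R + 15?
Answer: 74477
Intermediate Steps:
g(v) = 15*v (g(v) = v*15 = 15*v)
r(k, R) = 6 - 2*R (r(k, R) = 1 + (-6*R + 15)/3 = 1 + (15 - 6*R)/3 = 1 + (5 - 2*R) = 6 - 2*R)
337*(g(13) + r(20, 3*(-3) - 1)) = 337*(15*13 + (6 - 2*(3*(-3) - 1))) = 337*(195 + (6 - 2*(-9 - 1))) = 337*(195 + (6 - 2*(-10))) = 337*(195 + (6 + 20)) = 337*(195 + 26) = 337*221 = 74477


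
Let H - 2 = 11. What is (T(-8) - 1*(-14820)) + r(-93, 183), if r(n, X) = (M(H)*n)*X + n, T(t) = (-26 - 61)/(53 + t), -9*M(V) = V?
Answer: 589621/15 ≈ 39308.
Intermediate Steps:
H = 13 (H = 2 + 11 = 13)
M(V) = -V/9
T(t) = -87/(53 + t)
r(n, X) = n - 13*X*n/9 (r(n, X) = ((-1/9*13)*n)*X + n = (-13*n/9)*X + n = -13*X*n/9 + n = n - 13*X*n/9)
(T(-8) - 1*(-14820)) + r(-93, 183) = (-87/(53 - 8) - 1*(-14820)) + (1/9)*(-93)*(9 - 13*183) = (-87/45 + 14820) + (1/9)*(-93)*(9 - 2379) = (-87*1/45 + 14820) + (1/9)*(-93)*(-2370) = (-29/15 + 14820) + 24490 = 222271/15 + 24490 = 589621/15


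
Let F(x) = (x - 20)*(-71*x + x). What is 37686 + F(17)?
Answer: 41256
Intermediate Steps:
F(x) = -70*x*(-20 + x) (F(x) = (-20 + x)*(-70*x) = -70*x*(-20 + x))
37686 + F(17) = 37686 + 70*17*(20 - 1*17) = 37686 + 70*17*(20 - 17) = 37686 + 70*17*3 = 37686 + 3570 = 41256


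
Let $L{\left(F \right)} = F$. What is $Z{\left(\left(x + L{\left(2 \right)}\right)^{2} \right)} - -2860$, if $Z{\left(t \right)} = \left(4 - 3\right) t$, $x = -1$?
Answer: $2861$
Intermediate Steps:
$Z{\left(t \right)} = t$ ($Z{\left(t \right)} = 1 t = t$)
$Z{\left(\left(x + L{\left(2 \right)}\right)^{2} \right)} - -2860 = \left(-1 + 2\right)^{2} - -2860 = 1^{2} + 2860 = 1 + 2860 = 2861$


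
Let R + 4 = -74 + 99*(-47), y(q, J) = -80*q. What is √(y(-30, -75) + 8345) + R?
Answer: -4731 + √10745 ≈ -4627.3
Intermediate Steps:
R = -4731 (R = -4 + (-74 + 99*(-47)) = -4 + (-74 - 4653) = -4 - 4727 = -4731)
√(y(-30, -75) + 8345) + R = √(-80*(-30) + 8345) - 4731 = √(2400 + 8345) - 4731 = √10745 - 4731 = -4731 + √10745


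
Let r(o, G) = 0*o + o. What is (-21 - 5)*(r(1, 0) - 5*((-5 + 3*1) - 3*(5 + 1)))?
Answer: -2626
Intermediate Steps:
r(o, G) = o (r(o, G) = 0 + o = o)
(-21 - 5)*(r(1, 0) - 5*((-5 + 3*1) - 3*(5 + 1))) = (-21 - 5)*(1 - 5*((-5 + 3*1) - 3*(5 + 1))) = -26*(1 - 5*((-5 + 3) - 3*6)) = -26*(1 - 5*(-2 - 18)) = -26*(1 - 5*(-20)) = -26*(1 + 100) = -26*101 = -2626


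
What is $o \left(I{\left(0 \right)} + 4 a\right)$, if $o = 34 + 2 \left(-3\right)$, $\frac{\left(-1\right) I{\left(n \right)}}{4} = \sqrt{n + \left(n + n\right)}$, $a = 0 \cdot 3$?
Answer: $0$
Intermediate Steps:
$a = 0$
$I{\left(n \right)} = - 4 \sqrt{3} \sqrt{n}$ ($I{\left(n \right)} = - 4 \sqrt{n + \left(n + n\right)} = - 4 \sqrt{n + 2 n} = - 4 \sqrt{3 n} = - 4 \sqrt{3} \sqrt{n}$)
$o = 28$ ($o = 34 - 6 = 28$)
$o \left(I{\left(0 \right)} + 4 a\right) = 28 \left(- 4 \sqrt{3} \sqrt{0} + 4 \cdot 0\right) = 28 \left(\left(-4\right) \sqrt{3} \cdot 0 + 0\right) = 28 \left(0 + 0\right) = 28 \cdot 0 = 0$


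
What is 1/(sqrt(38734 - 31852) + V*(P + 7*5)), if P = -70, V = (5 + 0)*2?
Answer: -175/57809 - sqrt(6882)/115618 ≈ -0.0037447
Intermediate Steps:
V = 10 (V = 5*2 = 10)
1/(sqrt(38734 - 31852) + V*(P + 7*5)) = 1/(sqrt(38734 - 31852) + 10*(-70 + 7*5)) = 1/(sqrt(6882) + 10*(-70 + 35)) = 1/(sqrt(6882) + 10*(-35)) = 1/(sqrt(6882) - 350) = 1/(-350 + sqrt(6882))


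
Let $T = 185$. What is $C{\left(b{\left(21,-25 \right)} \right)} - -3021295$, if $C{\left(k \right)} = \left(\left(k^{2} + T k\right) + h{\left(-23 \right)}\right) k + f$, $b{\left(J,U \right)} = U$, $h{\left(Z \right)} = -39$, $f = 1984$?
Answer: $3124254$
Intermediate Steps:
$C{\left(k \right)} = 1984 + k \left(-39 + k^{2} + 185 k\right)$ ($C{\left(k \right)} = \left(\left(k^{2} + 185 k\right) - 39\right) k + 1984 = \left(-39 + k^{2} + 185 k\right) k + 1984 = k \left(-39 + k^{2} + 185 k\right) + 1984 = 1984 + k \left(-39 + k^{2} + 185 k\right)$)
$C{\left(b{\left(21,-25 \right)} \right)} - -3021295 = \left(1984 + \left(-25\right)^{3} - -975 + 185 \left(-25\right)^{2}\right) - -3021295 = \left(1984 - 15625 + 975 + 185 \cdot 625\right) + 3021295 = \left(1984 - 15625 + 975 + 115625\right) + 3021295 = 102959 + 3021295 = 3124254$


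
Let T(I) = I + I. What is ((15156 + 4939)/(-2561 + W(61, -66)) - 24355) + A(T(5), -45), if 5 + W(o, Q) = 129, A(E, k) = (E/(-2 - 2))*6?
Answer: -59409785/2437 ≈ -24378.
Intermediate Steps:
T(I) = 2*I
A(E, k) = -3*E/2 (A(E, k) = (E/(-4))*6 = -E/4*6 = -3*E/2)
W(o, Q) = 124 (W(o, Q) = -5 + 129 = 124)
((15156 + 4939)/(-2561 + W(61, -66)) - 24355) + A(T(5), -45) = ((15156 + 4939)/(-2561 + 124) - 24355) - 3*5 = (20095/(-2437) - 24355) - 3/2*10 = (20095*(-1/2437) - 24355) - 15 = (-20095/2437 - 24355) - 15 = -59373230/2437 - 15 = -59409785/2437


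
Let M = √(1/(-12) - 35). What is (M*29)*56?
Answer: 812*I*√1263/3 ≈ 9619.1*I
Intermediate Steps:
M = I*√1263/6 (M = √(-1/12 - 35) = √(-421/12) = I*√1263/6 ≈ 5.9231*I)
(M*29)*56 = ((I*√1263/6)*29)*56 = (29*I*√1263/6)*56 = 812*I*√1263/3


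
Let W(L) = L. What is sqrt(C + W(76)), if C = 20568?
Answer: 2*sqrt(5161) ≈ 143.68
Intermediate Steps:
sqrt(C + W(76)) = sqrt(20568 + 76) = sqrt(20644) = 2*sqrt(5161)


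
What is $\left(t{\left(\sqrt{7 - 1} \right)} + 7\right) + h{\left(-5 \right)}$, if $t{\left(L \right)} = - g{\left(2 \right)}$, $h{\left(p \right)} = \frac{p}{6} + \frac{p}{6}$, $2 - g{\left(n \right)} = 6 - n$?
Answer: $\frac{22}{3} \approx 7.3333$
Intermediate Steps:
$g{\left(n \right)} = -4 + n$ ($g{\left(n \right)} = 2 - \left(6 - n\right) = 2 + \left(-6 + n\right) = -4 + n$)
$h{\left(p \right)} = \frac{p}{3}$ ($h{\left(p \right)} = p \frac{1}{6} + p \frac{1}{6} = \frac{p}{6} + \frac{p}{6} = \frac{p}{3}$)
$t{\left(L \right)} = 2$ ($t{\left(L \right)} = - (-4 + 2) = \left(-1\right) \left(-2\right) = 2$)
$\left(t{\left(\sqrt{7 - 1} \right)} + 7\right) + h{\left(-5 \right)} = \left(2 + 7\right) + \frac{1}{3} \left(-5\right) = 9 - \frac{5}{3} = \frac{22}{3}$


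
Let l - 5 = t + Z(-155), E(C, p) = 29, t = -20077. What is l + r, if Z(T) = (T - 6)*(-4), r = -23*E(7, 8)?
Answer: -20095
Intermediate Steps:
r = -667 (r = -23*29 = -667)
Z(T) = 24 - 4*T (Z(T) = (-6 + T)*(-4) = 24 - 4*T)
l = -19428 (l = 5 + (-20077 + (24 - 4*(-155))) = 5 + (-20077 + (24 + 620)) = 5 + (-20077 + 644) = 5 - 19433 = -19428)
l + r = -19428 - 667 = -20095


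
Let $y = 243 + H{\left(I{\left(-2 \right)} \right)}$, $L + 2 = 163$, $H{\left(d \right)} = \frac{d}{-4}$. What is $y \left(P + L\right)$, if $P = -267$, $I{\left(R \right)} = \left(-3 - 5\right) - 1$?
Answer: $- \frac{51993}{2} \approx -25997.0$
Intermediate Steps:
$I{\left(R \right)} = -9$ ($I{\left(R \right)} = -8 - 1 = -9$)
$H{\left(d \right)} = - \frac{d}{4}$ ($H{\left(d \right)} = d \left(- \frac{1}{4}\right) = - \frac{d}{4}$)
$L = 161$ ($L = -2 + 163 = 161$)
$y = \frac{981}{4}$ ($y = 243 - - \frac{9}{4} = 243 + \frac{9}{4} = \frac{981}{4} \approx 245.25$)
$y \left(P + L\right) = \frac{981 \left(-267 + 161\right)}{4} = \frac{981}{4} \left(-106\right) = - \frac{51993}{2}$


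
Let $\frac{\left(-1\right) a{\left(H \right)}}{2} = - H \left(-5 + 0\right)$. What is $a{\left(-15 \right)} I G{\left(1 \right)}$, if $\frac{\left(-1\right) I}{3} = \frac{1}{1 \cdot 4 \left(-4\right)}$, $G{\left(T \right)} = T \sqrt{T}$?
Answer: $\frac{225}{8} \approx 28.125$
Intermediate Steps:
$a{\left(H \right)} = - 10 H$ ($a{\left(H \right)} = - 2 - H \left(-5 + 0\right) = - 2 - H \left(-5\right) = - 2 \cdot 5 H = - 10 H$)
$G{\left(T \right)} = T^{\frac{3}{2}}$
$I = \frac{3}{16}$ ($I = - \frac{3}{1 \cdot 4 \left(-4\right)} = - \frac{3}{4 \left(-4\right)} = - \frac{3}{-16} = \left(-3\right) \left(- \frac{1}{16}\right) = \frac{3}{16} \approx 0.1875$)
$a{\left(-15 \right)} I G{\left(1 \right)} = \left(-10\right) \left(-15\right) \frac{3 \cdot 1^{\frac{3}{2}}}{16} = 150 \cdot \frac{3}{16} \cdot 1 = 150 \cdot \frac{3}{16} = \frac{225}{8}$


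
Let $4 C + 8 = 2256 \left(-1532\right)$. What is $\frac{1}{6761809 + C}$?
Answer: $\frac{1}{5897759} \approx 1.6956 \cdot 10^{-7}$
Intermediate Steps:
$C = -864050$ ($C = -2 + \frac{2256 \left(-1532\right)}{4} = -2 + \frac{1}{4} \left(-3456192\right) = -2 - 864048 = -864050$)
$\frac{1}{6761809 + C} = \frac{1}{6761809 - 864050} = \frac{1}{5897759}$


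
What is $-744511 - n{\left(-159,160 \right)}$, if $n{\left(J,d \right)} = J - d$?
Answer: $-744192$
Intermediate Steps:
$-744511 - n{\left(-159,160 \right)} = -744511 - \left(-159 - 160\right) = -744511 - -319 = -744511 + 319 = -744192$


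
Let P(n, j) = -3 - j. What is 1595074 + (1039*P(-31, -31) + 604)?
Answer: 1624770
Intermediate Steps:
1595074 + (1039*P(-31, -31) + 604) = 1595074 + (1039*(-3 - 1*(-31)) + 604) = 1595074 + (1039*(-3 + 31) + 604) = 1595074 + (1039*28 + 604) = 1595074 + (29092 + 604) = 1595074 + 29696 = 1624770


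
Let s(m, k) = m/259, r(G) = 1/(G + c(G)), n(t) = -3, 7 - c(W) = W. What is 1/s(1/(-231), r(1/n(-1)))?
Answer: -59829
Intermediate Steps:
c(W) = 7 - W
r(G) = ⅐ (r(G) = 1/(G + (7 - G)) = 1/7 = ⅐)
s(m, k) = m/259 (s(m, k) = m*(1/259) = m/259)
1/s(1/(-231), r(1/n(-1))) = 1/((1/259)/(-231)) = 1/((1/259)*(-1/231)) = 1/(-1/59829) = -59829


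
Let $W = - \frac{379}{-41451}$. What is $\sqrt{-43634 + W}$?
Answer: $\frac{i \sqrt{74971286077305}}{41451} \approx 208.89 i$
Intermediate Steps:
$W = \frac{379}{41451}$ ($W = \left(-379\right) \left(- \frac{1}{41451}\right) = \frac{379}{41451} \approx 0.0091433$)
$\sqrt{-43634 + W} = \sqrt{-43634 + \frac{379}{41451}} = \sqrt{- \frac{1808672555}{41451}} = \frac{i \sqrt{74971286077305}}{41451}$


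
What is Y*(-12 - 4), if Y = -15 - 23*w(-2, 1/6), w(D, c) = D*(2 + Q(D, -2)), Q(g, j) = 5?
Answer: -4912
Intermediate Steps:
w(D, c) = 7*D (w(D, c) = D*(2 + 5) = D*7 = 7*D)
Y = 307 (Y = -15 - 161*(-2) = -15 - 23*(-14) = -15 + 322 = 307)
Y*(-12 - 4) = 307*(-12 - 4) = 307*(-16) = -4912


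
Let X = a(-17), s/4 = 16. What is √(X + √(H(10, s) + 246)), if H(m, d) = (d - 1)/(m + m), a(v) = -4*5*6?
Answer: √(-12000 + 10*√24915)/10 ≈ 10.209*I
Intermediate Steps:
s = 64 (s = 4*16 = 64)
a(v) = -120 (a(v) = -20*6 = -120)
H(m, d) = (-1 + d)/(2*m) (H(m, d) = (-1 + d)/((2*m)) = (-1 + d)*(1/(2*m)) = (-1 + d)/(2*m))
X = -120
√(X + √(H(10, s) + 246)) = √(-120 + √((½)*(-1 + 64)/10 + 246)) = √(-120 + √((½)*(⅒)*63 + 246)) = √(-120 + √(63/20 + 246)) = √(-120 + √(4983/20)) = √(-120 + √24915/10)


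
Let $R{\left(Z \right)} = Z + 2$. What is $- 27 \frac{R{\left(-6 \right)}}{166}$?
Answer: $\frac{54}{83} \approx 0.6506$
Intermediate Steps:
$R{\left(Z \right)} = 2 + Z$
$- 27 \frac{R{\left(-6 \right)}}{166} = - 27 \frac{2 - 6}{166} = - 27 \left(\left(-4\right) \frac{1}{166}\right) = \left(-27\right) \left(- \frac{2}{83}\right) = \frac{54}{83}$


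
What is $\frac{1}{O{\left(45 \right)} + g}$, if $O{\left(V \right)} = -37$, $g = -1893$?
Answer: $- \frac{1}{1930} \approx -0.00051813$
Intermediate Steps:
$\frac{1}{O{\left(45 \right)} + g} = \frac{1}{-37 - 1893} = \frac{1}{-1930} = - \frac{1}{1930}$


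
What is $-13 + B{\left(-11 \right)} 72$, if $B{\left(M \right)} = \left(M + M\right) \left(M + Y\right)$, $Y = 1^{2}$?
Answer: $15827$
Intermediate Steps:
$Y = 1$
$B{\left(M \right)} = 2 M \left(1 + M\right)$ ($B{\left(M \right)} = \left(M + M\right) \left(M + 1\right) = 2 M \left(1 + M\right)$)
$-13 + B{\left(-11 \right)} 72 = -13 + 2 \left(-11\right) \left(1 - 11\right) 72 = -13 + 2 \left(-11\right) \left(-10\right) 72 = -13 + 220 \cdot 72 = -13 + 15840 = 15827$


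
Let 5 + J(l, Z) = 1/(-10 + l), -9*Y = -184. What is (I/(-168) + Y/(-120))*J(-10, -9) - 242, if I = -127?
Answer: -37037527/151200 ≈ -244.96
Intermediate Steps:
Y = 184/9 (Y = -⅑*(-184) = 184/9 ≈ 20.444)
J(l, Z) = -5 + 1/(-10 + l)
(I/(-168) + Y/(-120))*J(-10, -9) - 242 = (-127/(-168) + (184/9)/(-120))*((51 - 5*(-10))/(-10 - 10)) - 242 = (-127*(-1/168) + (184/9)*(-1/120))*((51 + 50)/(-20)) - 242 = (127/168 - 23/135)*(-1/20*101) - 242 = (4427/7560)*(-101/20) - 242 = -447127/151200 - 242 = -37037527/151200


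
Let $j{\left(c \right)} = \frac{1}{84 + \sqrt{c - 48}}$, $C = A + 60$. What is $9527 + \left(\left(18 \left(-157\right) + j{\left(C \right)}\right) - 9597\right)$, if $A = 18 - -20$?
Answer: $- \frac{10144646}{3503} - \frac{5 \sqrt{2}}{7006} \approx -2896.0$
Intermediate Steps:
$A = 38$ ($A = 18 + 20 = 38$)
$C = 98$ ($C = 38 + 60 = 98$)
$j{\left(c \right)} = \frac{1}{84 + \sqrt{-48 + c}}$
$9527 + \left(\left(18 \left(-157\right) + j{\left(C \right)}\right) - 9597\right) = 9527 - \left(12423 - \frac{1}{84 + \sqrt{-48 + 98}}\right) = 9527 - \left(12423 - \frac{1}{84 + \sqrt{50}}\right) = 9527 - \left(12423 - \frac{1}{84 + 5 \sqrt{2}}\right) = -2896 + \frac{1}{84 + 5 \sqrt{2}}$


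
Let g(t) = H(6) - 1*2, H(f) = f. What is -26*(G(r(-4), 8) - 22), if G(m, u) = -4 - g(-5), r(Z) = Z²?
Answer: 780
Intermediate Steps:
g(t) = 4 (g(t) = 6 - 1*2 = 6 - 2 = 4)
G(m, u) = -8 (G(m, u) = -4 - 1*4 = -4 - 4 = -8)
-26*(G(r(-4), 8) - 22) = -26*(-8 - 22) = -26*(-30) = 780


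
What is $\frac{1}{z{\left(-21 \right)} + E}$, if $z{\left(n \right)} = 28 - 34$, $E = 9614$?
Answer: $\frac{1}{9608} \approx 0.00010408$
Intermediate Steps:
$z{\left(n \right)} = -6$
$\frac{1}{z{\left(-21 \right)} + E} = \frac{1}{-6 + 9614} = \frac{1}{9608}$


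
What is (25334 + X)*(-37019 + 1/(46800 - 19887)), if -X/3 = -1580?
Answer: -29962496013604/26913 ≈ -1.1133e+9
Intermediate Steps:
X = 4740 (X = -3*(-1580) = 4740)
(25334 + X)*(-37019 + 1/(46800 - 19887)) = (25334 + 4740)*(-37019 + 1/(46800 - 19887)) = 30074*(-37019 + 1/26913) = 30074*(-996292346/26913) = -29962496013604/26913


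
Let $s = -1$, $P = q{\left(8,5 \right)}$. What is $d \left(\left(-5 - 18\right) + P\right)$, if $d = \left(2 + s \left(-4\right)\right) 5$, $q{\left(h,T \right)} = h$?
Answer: $-450$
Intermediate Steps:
$P = 8$
$d = 30$ ($d = \left(2 - -4\right) 5 = \left(2 + 4\right) 5 = 6 \cdot 5 = 30$)
$d \left(\left(-5 - 18\right) + P\right) = 30 \left(\left(-5 - 18\right) + 8\right) = 30 \left(-23 + 8\right) = 30 \left(-15\right) = -450$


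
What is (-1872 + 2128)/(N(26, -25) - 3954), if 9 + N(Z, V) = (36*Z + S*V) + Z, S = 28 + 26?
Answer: -256/4351 ≈ -0.058837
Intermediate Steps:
S = 54
N(Z, V) = -9 + 37*Z + 54*V (N(Z, V) = -9 + ((36*Z + 54*V) + Z) = -9 + (37*Z + 54*V) = -9 + 37*Z + 54*V)
(-1872 + 2128)/(N(26, -25) - 3954) = (-1872 + 2128)/((-9 + 37*26 + 54*(-25)) - 3954) = 256/((-9 + 962 - 1350) - 3954) = 256/(-397 - 3954) = 256/(-4351) = 256*(-1/4351) = -256/4351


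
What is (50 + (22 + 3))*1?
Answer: 75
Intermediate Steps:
(50 + (22 + 3))*1 = (50 + 25)*1 = 75*1 = 75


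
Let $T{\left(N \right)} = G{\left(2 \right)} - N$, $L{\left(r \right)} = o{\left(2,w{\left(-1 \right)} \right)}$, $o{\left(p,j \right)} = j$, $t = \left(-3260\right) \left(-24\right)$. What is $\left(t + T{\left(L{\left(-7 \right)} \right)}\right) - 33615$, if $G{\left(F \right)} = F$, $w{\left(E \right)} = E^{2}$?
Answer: $44626$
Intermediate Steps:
$t = 78240$
$L{\left(r \right)} = 1$ ($L{\left(r \right)} = \left(-1\right)^{2} = 1$)
$T{\left(N \right)} = 2 - N$
$\left(t + T{\left(L{\left(-7 \right)} \right)}\right) - 33615 = \left(78240 + \left(2 - 1\right)\right) - 33615 = \left(78240 + 1\right) - 33615 = 78241 - 33615 = 44626$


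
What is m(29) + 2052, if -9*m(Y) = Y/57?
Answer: 1052647/513 ≈ 2051.9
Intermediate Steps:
m(Y) = -Y/513 (m(Y) = -Y/(9*57) = -Y/513)
m(29) + 2052 = -1/513*29 + 2052 = -29/513 + 2052 = 1052647/513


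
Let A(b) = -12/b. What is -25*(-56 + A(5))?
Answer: 1460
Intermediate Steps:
-25*(-56 + A(5)) = -25*(-56 - 12/5) = -25*(-292/5) = 1460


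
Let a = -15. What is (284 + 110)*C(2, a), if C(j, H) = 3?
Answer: 1182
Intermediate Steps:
(284 + 110)*C(2, a) = (284 + 110)*3 = 394*3 = 1182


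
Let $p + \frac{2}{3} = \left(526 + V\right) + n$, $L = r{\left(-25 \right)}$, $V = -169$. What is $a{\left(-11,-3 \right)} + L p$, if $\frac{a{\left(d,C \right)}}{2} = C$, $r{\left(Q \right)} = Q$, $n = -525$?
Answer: $\frac{12632}{3} \approx 4210.7$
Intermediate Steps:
$a{\left(d,C \right)} = 2 C$
$L = -25$
$p = - \frac{506}{3}$ ($p = - \frac{2}{3} + \left(\left(526 - 169\right) - 525\right) = - \frac{2}{3} + \left(357 - 525\right) = - \frac{2}{3} - 168 = - \frac{506}{3} \approx -168.67$)
$a{\left(-11,-3 \right)} + L p = 2 \left(-3\right) - - \frac{12650}{3} = -6 + \frac{12650}{3} = \frac{12632}{3}$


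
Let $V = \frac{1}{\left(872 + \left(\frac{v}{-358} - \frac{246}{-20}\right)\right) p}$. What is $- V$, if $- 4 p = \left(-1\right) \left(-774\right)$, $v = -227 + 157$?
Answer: $\frac{3580}{612716589} \approx 5.8428 \cdot 10^{-6}$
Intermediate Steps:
$v = -70$
$p = - \frac{387}{2}$ ($p = - \frac{\left(-1\right) \left(-774\right)}{4} = \left(- \frac{1}{4}\right) 774 = - \frac{387}{2} \approx -193.5$)
$V = - \frac{3580}{612716589}$ ($V = \frac{1}{\left(872 - \left(- \frac{123}{10} - \frac{35}{179}\right)\right) \left(- \frac{387}{2}\right)} = \frac{1}{872 - - \frac{22367}{1790}} \left(- \frac{2}{387}\right) = \frac{1}{872 + \left(\frac{35}{179} + \frac{123}{10}\right)} \left(- \frac{2}{387}\right) = \frac{1}{872 + \frac{22367}{1790}} \left(- \frac{2}{387}\right) = \frac{1}{\frac{1583247}{1790}} \left(- \frac{2}{387}\right) = \frac{1790}{1583247} \left(- \frac{2}{387}\right) = - \frac{3580}{612716589} \approx -5.8428 \cdot 10^{-6}$)
$- V = \left(-1\right) \left(- \frac{3580}{612716589}\right) = \frac{3580}{612716589}$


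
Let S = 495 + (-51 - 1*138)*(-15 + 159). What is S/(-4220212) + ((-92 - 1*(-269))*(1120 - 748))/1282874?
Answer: 156077657541/2707000124644 ≈ 0.057657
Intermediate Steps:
S = -26721 (S = 495 + (-51 - 138)*144 = 495 - 189*144 = 495 - 27216 = -26721)
S/(-4220212) + ((-92 - 1*(-269))*(1120 - 748))/1282874 = -26721/(-4220212) + ((-92 - 1*(-269))*(1120 - 748))/1282874 = -26721*(-1/4220212) + ((-92 + 269)*372)*(1/1282874) = 26721/4220212 + (177*372)*(1/1282874) = 26721/4220212 + 65844*(1/1282874) = 26721/4220212 + 32922/641437 = 156077657541/2707000124644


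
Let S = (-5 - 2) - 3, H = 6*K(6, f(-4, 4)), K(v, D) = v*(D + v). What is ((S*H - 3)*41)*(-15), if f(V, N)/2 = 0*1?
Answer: 1330245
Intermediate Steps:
f(V, N) = 0 (f(V, N) = 2*(0*1) = 2*0 = 0)
H = 216 (H = 6*(6*(0 + 6)) = 6*(6*6) = 6*36 = 216)
S = -10 (S = -7 - 3 = -10)
((S*H - 3)*41)*(-15) = ((-10*216 - 3)*41)*(-15) = ((-2160 - 3)*41)*(-15) = -2163*41*(-15) = -88683*(-15) = 1330245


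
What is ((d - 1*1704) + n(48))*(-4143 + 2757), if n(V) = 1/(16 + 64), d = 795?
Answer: 50394267/40 ≈ 1.2599e+6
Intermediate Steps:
n(V) = 1/80
((d - 1*1704) + n(48))*(-4143 + 2757) = ((795 - 1*1704) + 1/80)*(-4143 + 2757) = ((795 - 1704) + 1/80)*(-1386) = (-909 + 1/80)*(-1386) = -72719/80*(-1386) = 50394267/40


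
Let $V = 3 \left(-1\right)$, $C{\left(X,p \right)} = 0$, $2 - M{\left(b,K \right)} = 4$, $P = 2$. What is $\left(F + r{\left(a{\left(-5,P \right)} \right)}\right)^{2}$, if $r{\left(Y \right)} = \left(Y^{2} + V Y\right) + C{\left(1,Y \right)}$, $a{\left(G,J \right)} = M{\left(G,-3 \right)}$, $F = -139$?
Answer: $16641$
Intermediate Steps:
$M{\left(b,K \right)} = -2$ ($M{\left(b,K \right)} = 2 - 4 = -2$)
$a{\left(G,J \right)} = -2$
$V = -3$
$r{\left(Y \right)} = Y^{2} - 3 Y$ ($r{\left(Y \right)} = \left(Y^{2} - 3 Y\right) + 0 = Y^{2} - 3 Y$)
$\left(F + r{\left(a{\left(-5,P \right)} \right)}\right)^{2} = \left(-139 - 2 \left(-3 - 2\right)\right)^{2} = \left(-139 - -10\right)^{2} = \left(-139 + 10\right)^{2} = \left(-129\right)^{2} = 16641$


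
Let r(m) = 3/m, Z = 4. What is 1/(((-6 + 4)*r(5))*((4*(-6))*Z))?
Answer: 5/576 ≈ 0.0086806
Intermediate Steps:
1/(((-6 + 4)*r(5))*((4*(-6))*Z)) = 1/(((-6 + 4)*(3/5))*((4*(-6))*4)) = 1/((-6/5)*(-24*4)) = 1/(-2*⅗*(-96)) = 1/(-6/5*(-96)) = 1/(576/5) = 5/576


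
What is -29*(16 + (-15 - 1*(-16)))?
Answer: -493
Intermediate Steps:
-29*(16 + (-15 - 1*(-16))) = -29*(16 + (-15 + 16)) = -29*(16 + 1) = -29*17 = -493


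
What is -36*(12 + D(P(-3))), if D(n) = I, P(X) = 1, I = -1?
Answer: -396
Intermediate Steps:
D(n) = -1
-36*(12 + D(P(-3))) = -36*(12 - 1) = -36*11 = -396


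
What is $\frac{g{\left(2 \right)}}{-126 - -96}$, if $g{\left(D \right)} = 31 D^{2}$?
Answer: $- \frac{62}{15} \approx -4.1333$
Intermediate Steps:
$\frac{g{\left(2 \right)}}{-126 - -96} = \frac{31 \cdot 2^{2}}{-126 - -96} = \frac{31 \cdot 4}{-126 + 96} = \frac{124}{-30} = 124 \left(- \frac{1}{30}\right) = - \frac{62}{15}$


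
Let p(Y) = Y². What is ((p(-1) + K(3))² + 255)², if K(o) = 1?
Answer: 67081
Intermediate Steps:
((p(-1) + K(3))² + 255)² = (((-1)² + 1)² + 255)² = ((1 + 1)² + 255)² = (2² + 255)² = (4 + 255)² = 259² = 67081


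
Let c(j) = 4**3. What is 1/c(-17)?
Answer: 1/64 ≈ 0.015625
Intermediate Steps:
c(j) = 64
1/c(-17) = 1/64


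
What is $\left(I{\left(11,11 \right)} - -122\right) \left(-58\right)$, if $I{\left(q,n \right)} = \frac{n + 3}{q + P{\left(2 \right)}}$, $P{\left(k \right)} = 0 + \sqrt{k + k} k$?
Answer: $- \frac{106952}{15} \approx -7130.1$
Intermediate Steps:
$P{\left(k \right)} = \sqrt{2} k^{\frac{3}{2}}$ ($P{\left(k \right)} = 0 + \sqrt{2 k} k = 0 + \sqrt{2} \sqrt{k} k = 0 + \sqrt{2} k^{\frac{3}{2}} = \sqrt{2} k^{\frac{3}{2}}$)
$I{\left(q,n \right)} = \frac{3 + n}{4 + q}$ ($I{\left(q,n \right)} = \frac{n + 3}{q + \sqrt{2} \cdot 2^{\frac{3}{2}}} = \frac{3 + n}{q + \sqrt{2} \cdot 2 \sqrt{2}} = \frac{3 + n}{q + 4} = \frac{3 + n}{4 + q}$)
$\left(I{\left(11,11 \right)} - -122\right) \left(-58\right) = \left(\frac{3 + 11}{4 + 11} - -122\right) \left(-58\right) = \left(\frac{1}{15} \cdot 14 + 122\right) \left(-58\right) = \left(\frac{14}{15} + 122\right) \left(-58\right) = \frac{1844}{15} \left(-58\right) = - \frac{106952}{15}$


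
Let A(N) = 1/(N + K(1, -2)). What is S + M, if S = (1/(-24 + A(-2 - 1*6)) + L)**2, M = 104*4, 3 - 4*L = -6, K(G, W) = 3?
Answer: 98593257/234256 ≈ 420.88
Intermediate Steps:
A(N) = 1/(3 + N) (A(N) = 1/(N + 3) = 1/(3 + N))
L = 9/4 (L = 3/4 - 1/4*(-6) = 3/4 + 3/2 = 9/4 ≈ 2.2500)
M = 416
S = 1142761/234256 (S = (1/(-24 + 1/(3 + (-2 - 1*6))) + 9/4)**2 = (1/(-24 + 1/(3 + (-2 - 6))) + 9/4)**2 = (1/(-24 + 1/(3 - 8)) + 9/4)**2 = (1/(-24 + 1/(-5)) + 9/4)**2 = (1/(-24 - 1/5) + 9/4)**2 = (1/(-121/5) + 9/4)**2 = (-5/121 + 9/4)**2 = (1069/484)**2 = 1142761/234256 ≈ 4.8783)
S + M = 1142761/234256 + 416 = 98593257/234256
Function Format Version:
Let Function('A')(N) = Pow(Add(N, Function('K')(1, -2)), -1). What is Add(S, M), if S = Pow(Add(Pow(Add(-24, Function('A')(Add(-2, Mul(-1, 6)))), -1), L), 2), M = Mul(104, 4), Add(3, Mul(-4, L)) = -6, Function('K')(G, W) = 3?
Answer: Rational(98593257, 234256) ≈ 420.88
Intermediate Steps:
Function('A')(N) = Pow(Add(3, N), -1) (Function('A')(N) = Pow(Add(N, 3), -1) = Pow(Add(3, N), -1))
L = Rational(9, 4) (L = Add(Rational(3, 4), Mul(Rational(-1, 4), -6)) = Add(Rational(3, 4), Rational(3, 2)) = Rational(9, 4) ≈ 2.2500)
M = 416
S = Rational(1142761, 234256) (S = Pow(Add(Pow(Add(-24, Pow(Add(3, Add(-2, Mul(-1, 6))), -1)), -1), Rational(9, 4)), 2) = Pow(Add(Pow(Add(-24, Pow(Add(3, Add(-2, -6)), -1)), -1), Rational(9, 4)), 2) = Pow(Add(Pow(Add(-24, Pow(Add(3, -8), -1)), -1), Rational(9, 4)), 2) = Pow(Add(Pow(Add(-24, Pow(-5, -1)), -1), Rational(9, 4)), 2) = Pow(Add(Pow(Add(-24, Rational(-1, 5)), -1), Rational(9, 4)), 2) = Pow(Add(Pow(Rational(-121, 5), -1), Rational(9, 4)), 2) = Pow(Add(Rational(-5, 121), Rational(9, 4)), 2) = Pow(Rational(1069, 484), 2) = Rational(1142761, 234256) ≈ 4.8783)
Add(S, M) = Add(Rational(1142761, 234256), 416) = Rational(98593257, 234256)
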